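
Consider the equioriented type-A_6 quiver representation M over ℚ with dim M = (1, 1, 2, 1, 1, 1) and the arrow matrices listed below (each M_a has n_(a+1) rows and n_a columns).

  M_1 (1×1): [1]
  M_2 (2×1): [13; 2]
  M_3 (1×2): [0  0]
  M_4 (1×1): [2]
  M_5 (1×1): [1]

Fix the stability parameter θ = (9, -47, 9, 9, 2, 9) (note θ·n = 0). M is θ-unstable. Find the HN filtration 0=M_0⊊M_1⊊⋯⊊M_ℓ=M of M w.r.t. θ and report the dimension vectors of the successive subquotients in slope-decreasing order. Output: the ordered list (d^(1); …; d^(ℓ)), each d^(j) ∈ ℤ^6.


Interval decomposition of M: I[1,3], I[3,3], I[4,6].
HN type (ℓ=3): μ^(1)=9; μ^(2)=11/2; μ^(3)=-19

((0, 0, 2, 0, 0, 1); (0, 0, 0, 1, 1, 0); (1, 1, 0, 0, 0, 0))


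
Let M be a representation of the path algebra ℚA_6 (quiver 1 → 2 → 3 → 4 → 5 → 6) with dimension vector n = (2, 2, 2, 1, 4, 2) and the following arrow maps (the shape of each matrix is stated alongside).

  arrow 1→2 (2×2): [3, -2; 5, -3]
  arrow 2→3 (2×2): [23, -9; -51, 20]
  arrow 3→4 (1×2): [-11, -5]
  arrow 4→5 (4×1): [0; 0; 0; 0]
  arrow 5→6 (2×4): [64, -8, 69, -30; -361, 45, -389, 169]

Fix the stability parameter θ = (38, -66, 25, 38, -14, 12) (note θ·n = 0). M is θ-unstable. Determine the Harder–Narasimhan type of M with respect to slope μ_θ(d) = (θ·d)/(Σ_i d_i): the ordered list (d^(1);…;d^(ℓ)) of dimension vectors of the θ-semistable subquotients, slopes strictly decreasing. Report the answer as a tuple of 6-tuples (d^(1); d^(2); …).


Interval decomposition of M: I[1,3], I[1,4], I[5,5]^2, I[5,6]^2.
HN type (ℓ=4): μ^(1)=38; μ^(2)=25; μ^(3)=12; μ^(4)=-14

((0, 0, 0, 1, 0, 0); (0, 0, 2, 0, 0, 0); (0, 0, 0, 0, 0, 2); (2, 2, 0, 0, 4, 0))


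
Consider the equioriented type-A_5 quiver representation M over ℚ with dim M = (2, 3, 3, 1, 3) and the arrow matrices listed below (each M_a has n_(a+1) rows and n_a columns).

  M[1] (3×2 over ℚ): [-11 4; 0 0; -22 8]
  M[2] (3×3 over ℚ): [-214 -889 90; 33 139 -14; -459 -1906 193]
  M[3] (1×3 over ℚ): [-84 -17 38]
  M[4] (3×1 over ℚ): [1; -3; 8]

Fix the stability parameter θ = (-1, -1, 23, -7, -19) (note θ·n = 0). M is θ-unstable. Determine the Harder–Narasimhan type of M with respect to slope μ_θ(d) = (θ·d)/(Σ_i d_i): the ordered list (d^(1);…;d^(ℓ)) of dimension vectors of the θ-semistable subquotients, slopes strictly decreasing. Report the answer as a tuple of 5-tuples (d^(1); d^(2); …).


Via rank(M_{q-1}∘⋯∘M_p): M ≅ I[1,1], I[1,5], I[2,3]^2, I[5,5]^2.
μ_θ-semistable layers: μ^(1)=23; μ^(2)=-1; μ^(3)=-19

((0, 0, 2, 0, 0); (2, 3, 1, 1, 1); (0, 0, 0, 0, 2))


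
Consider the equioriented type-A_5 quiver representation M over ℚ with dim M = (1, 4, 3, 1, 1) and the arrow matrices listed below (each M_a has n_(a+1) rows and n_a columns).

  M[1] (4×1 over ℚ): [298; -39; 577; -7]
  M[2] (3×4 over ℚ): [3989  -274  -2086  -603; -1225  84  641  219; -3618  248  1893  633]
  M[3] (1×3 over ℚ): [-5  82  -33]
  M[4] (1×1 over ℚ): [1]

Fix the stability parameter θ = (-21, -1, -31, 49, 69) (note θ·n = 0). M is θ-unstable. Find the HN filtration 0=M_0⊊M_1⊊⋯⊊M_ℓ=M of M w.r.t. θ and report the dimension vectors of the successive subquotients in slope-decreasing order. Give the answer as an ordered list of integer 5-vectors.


Barcode: M ≅ I[1,5], I[2,2], I[2,3]^2. HN layers by μ_θ (5 steps, strictly decreasing):
  μ^(1)=69; μ^(2)=49; μ^(3)=-1; μ^(4)=-16; μ^(5)=-21

((0, 0, 0, 0, 1); (0, 0, 0, 1, 0); (0, 1, 0, 0, 0); (0, 3, 3, 0, 0); (1, 0, 0, 0, 0))


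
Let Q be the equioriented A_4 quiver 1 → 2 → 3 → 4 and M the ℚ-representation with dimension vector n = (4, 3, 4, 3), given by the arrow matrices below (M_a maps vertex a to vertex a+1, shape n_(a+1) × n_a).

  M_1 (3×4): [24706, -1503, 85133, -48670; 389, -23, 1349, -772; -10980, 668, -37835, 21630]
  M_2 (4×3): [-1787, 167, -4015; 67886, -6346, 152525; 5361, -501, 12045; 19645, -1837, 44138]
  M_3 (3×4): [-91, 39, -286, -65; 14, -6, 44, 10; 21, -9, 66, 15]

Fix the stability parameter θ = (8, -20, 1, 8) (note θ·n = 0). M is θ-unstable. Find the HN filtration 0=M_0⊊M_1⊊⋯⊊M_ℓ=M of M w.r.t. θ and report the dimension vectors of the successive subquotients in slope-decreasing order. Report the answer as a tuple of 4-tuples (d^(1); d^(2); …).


Barcode: M ≅ I[1,1], I[1,2], I[1,3]^2, I[3,3], I[3,4], I[4,4]^2. HN layers by μ_θ (3 steps, strictly decreasing):
  μ^(1)=8; μ^(2)=1; μ^(3)=-6

((1, 0, 0, 3); (0, 0, 4, 0); (3, 3, 0, 0))


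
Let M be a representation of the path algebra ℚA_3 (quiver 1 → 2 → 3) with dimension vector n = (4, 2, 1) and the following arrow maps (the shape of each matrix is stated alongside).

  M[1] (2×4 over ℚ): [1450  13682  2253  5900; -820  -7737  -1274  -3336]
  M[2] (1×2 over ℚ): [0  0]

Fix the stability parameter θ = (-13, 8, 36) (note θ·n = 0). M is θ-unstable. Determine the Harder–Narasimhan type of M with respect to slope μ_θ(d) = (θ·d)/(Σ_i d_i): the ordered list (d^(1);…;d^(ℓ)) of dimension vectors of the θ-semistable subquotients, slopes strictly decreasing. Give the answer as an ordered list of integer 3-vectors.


Barcode: M ≅ I[1,1]^2, I[1,2]^2, I[3,3]. HN layers by μ_θ (3 steps, strictly decreasing):
  μ^(1)=36; μ^(2)=8; μ^(3)=-13

((0, 0, 1); (0, 2, 0); (4, 0, 0))


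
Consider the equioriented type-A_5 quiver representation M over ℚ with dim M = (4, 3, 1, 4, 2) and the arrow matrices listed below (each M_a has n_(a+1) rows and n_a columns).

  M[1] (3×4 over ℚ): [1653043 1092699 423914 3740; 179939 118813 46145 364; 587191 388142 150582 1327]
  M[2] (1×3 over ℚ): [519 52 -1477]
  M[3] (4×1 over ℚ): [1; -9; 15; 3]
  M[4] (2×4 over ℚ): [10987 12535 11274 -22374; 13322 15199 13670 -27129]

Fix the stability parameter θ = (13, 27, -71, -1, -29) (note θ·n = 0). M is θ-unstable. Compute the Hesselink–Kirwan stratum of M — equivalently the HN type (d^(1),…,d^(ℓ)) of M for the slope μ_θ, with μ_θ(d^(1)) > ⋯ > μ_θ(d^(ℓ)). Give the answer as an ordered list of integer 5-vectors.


Via rank(M_{q-1}∘⋯∘M_p): M ≅ I[1,1], I[1,2]^2, I[1,5], I[4,4]^2, I[4,5].
μ_θ-semistable layers: μ^(1)=27; μ^(2)=13; μ^(3)=-1; μ^(4)=-61/5; μ^(5)=-15

((0, 2, 0, 0, 0); (3, 0, 0, 0, 0); (0, 0, 0, 2, 0); (1, 1, 1, 1, 1); (0, 0, 0, 1, 1))


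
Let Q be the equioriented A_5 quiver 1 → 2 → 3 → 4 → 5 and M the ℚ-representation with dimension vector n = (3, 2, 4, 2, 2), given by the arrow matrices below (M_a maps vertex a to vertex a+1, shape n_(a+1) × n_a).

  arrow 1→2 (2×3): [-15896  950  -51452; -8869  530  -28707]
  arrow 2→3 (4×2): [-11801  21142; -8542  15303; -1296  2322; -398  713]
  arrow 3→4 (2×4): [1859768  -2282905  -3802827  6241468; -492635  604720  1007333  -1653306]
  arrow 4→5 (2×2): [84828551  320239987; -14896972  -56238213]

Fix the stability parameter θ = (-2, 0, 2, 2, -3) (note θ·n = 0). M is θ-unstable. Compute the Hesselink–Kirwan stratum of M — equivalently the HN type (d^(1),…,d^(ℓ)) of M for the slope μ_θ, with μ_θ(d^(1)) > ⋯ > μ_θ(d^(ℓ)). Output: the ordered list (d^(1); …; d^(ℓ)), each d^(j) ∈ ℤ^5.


Via rank(M_{q-1}∘⋯∘M_p): M ≅ I[1,1], I[1,5]^2, I[3,3]^2.
μ_θ-semistable layers: μ^(1)=2; μ^(2)=1/3; μ^(3)=0; μ^(4)=-2

((0, 0, 2, 0, 0); (0, 0, 2, 2, 2); (0, 2, 0, 0, 0); (3, 0, 0, 0, 0))


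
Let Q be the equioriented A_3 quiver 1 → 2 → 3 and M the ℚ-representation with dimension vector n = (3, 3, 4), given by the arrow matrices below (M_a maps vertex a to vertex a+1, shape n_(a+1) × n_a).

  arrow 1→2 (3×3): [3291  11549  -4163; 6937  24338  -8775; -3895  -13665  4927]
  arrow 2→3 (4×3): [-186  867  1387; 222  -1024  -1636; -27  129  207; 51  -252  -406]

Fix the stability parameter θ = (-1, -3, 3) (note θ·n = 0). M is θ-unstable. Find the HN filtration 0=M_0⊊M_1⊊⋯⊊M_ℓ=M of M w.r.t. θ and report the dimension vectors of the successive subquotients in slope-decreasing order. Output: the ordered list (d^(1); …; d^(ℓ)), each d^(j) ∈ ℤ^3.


Barcode: M ≅ I[1,1], I[1,3]^2, I[2,2], I[3,3]^2. HN layers by μ_θ (4 steps, strictly decreasing):
  μ^(1)=3; μ^(2)=-1; μ^(3)=-2; μ^(4)=-3

((0, 0, 4); (1, 0, 0); (2, 2, 0); (0, 1, 0))


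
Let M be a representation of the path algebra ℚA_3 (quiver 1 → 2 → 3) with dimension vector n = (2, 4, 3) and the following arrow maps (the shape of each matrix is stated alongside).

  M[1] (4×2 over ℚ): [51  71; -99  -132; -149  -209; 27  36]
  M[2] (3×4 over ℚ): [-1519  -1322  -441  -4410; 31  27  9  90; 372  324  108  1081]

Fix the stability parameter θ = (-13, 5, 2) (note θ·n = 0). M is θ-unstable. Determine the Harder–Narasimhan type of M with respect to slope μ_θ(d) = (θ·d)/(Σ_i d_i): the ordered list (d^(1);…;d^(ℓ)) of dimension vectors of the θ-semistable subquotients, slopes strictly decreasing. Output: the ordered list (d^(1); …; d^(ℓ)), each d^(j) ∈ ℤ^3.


Via rank(M_{q-1}∘⋯∘M_p): M ≅ I[1,2], I[1,3], I[2,3]^2.
μ_θ-semistable layers: μ^(1)=5; μ^(2)=7/2; μ^(3)=-13

((0, 1, 0); (0, 3, 3); (2, 0, 0))


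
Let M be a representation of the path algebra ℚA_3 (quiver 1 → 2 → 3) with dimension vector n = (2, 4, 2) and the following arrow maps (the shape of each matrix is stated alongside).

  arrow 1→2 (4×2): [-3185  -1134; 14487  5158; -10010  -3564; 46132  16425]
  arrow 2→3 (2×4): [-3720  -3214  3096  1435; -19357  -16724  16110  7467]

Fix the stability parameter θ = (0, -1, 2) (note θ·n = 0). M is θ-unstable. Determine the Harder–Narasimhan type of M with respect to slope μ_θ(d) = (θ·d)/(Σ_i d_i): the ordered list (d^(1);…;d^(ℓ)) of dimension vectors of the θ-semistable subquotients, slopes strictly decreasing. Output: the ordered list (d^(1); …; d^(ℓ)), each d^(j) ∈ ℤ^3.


Interval decomposition of M: I[1,3]^2, I[2,2]^2.
HN type (ℓ=3): μ^(1)=2; μ^(2)=-1/2; μ^(3)=-1

((0, 0, 2); (2, 2, 0); (0, 2, 0))


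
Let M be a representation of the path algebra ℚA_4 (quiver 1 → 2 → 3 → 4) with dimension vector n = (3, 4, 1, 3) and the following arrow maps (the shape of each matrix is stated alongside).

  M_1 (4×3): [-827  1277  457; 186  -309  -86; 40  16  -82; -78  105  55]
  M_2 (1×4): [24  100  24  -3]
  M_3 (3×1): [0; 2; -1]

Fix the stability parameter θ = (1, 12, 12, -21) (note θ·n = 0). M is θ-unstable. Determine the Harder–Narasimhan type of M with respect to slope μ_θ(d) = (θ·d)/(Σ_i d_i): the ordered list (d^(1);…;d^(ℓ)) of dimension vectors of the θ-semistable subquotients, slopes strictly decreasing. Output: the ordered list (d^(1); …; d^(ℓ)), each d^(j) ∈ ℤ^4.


Via rank(M_{q-1}∘⋯∘M_p): M ≅ I[1,2]^2, I[1,4], I[2,2], I[4,4]^2.
μ_θ-semistable layers: μ^(1)=12; μ^(2)=1; μ^(3)=-21

((0, 3, 0, 0); (3, 1, 1, 1); (0, 0, 0, 2))


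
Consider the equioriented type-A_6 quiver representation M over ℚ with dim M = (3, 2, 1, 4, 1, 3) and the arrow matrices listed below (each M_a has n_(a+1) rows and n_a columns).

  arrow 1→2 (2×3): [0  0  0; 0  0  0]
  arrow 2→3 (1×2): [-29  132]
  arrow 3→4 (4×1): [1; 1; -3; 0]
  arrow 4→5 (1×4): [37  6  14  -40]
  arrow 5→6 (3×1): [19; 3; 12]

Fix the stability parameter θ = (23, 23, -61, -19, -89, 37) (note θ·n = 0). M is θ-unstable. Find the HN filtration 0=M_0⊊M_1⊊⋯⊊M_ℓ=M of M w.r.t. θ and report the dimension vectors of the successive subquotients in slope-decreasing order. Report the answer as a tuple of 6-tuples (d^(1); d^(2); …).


Barcode: M ≅ I[1,1]^3, I[2,2], I[2,6], I[4,4]^3, I[6,6]^2. HN layers by μ_θ (4 steps, strictly decreasing):
  μ^(1)=37; μ^(2)=23; μ^(3)=-19; μ^(4)=-73/2

((0, 0, 0, 0, 0, 3); (3, 1, 0, 0, 0, 0); (0, 0, 0, 3, 0, 0); (0, 1, 1, 1, 1, 0))


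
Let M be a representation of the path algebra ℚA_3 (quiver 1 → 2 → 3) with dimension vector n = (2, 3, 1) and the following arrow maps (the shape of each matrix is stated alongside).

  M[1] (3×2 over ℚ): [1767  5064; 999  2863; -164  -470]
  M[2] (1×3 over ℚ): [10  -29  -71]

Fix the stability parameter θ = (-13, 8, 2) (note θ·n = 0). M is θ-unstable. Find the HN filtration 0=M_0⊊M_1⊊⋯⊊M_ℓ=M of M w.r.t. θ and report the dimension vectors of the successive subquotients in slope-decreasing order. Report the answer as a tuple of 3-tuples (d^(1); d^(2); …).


Barcode: M ≅ I[1,2], I[1,3], I[2,2]. HN layers by μ_θ (3 steps, strictly decreasing):
  μ^(1)=8; μ^(2)=5; μ^(3)=-13

((0, 2, 0); (0, 1, 1); (2, 0, 0))


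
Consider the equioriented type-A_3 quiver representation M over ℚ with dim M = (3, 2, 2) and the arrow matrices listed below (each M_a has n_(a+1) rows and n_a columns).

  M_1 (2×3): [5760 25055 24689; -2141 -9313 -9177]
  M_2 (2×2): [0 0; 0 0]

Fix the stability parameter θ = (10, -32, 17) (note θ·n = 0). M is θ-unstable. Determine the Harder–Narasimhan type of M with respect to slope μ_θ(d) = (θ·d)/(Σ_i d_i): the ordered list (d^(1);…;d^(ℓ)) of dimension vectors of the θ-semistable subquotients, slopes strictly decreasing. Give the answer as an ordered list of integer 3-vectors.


Interval decomposition of M: I[1,1], I[1,2]^2, I[3,3]^2.
HN type (ℓ=3): μ^(1)=17; μ^(2)=10; μ^(3)=-11

((0, 0, 2); (1, 0, 0); (2, 2, 0))


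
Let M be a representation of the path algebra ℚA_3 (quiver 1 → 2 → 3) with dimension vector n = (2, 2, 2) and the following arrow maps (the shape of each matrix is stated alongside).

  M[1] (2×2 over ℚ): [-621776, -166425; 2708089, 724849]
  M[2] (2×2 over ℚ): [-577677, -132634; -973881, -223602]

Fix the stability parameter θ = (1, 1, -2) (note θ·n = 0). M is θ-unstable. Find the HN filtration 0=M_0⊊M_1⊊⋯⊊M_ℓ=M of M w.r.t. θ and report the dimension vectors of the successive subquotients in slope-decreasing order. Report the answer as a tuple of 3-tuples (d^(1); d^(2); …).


Via rank(M_{q-1}∘⋯∘M_p): M ≅ I[1,2], I[1,3], I[3,3].
μ_θ-semistable layers: μ^(1)=1; μ^(2)=0; μ^(3)=-2

((1, 1, 0); (1, 1, 1); (0, 0, 1))


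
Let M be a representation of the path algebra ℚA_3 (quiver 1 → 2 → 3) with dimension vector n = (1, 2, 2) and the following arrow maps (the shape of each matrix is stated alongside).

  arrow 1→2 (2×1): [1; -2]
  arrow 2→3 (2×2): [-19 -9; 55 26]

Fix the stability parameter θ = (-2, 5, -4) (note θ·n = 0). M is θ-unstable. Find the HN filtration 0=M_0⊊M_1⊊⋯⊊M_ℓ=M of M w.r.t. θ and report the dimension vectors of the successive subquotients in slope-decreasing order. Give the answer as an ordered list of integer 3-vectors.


Via rank(M_{q-1}∘⋯∘M_p): M ≅ I[1,3], I[2,3].
μ_θ-semistable layers: μ^(1)=1/2; μ^(2)=-2

((0, 2, 2); (1, 0, 0))


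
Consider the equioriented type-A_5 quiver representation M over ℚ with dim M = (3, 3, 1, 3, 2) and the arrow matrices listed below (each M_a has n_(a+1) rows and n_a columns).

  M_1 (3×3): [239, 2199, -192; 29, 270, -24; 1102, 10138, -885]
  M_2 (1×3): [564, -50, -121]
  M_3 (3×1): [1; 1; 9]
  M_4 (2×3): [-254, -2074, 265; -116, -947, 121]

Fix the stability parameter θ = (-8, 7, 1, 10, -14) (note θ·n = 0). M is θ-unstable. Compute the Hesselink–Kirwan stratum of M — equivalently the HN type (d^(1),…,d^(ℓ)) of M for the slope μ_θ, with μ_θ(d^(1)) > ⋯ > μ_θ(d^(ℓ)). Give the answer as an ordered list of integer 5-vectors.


Via rank(M_{q-1}∘⋯∘M_p): M ≅ I[1,2]^2, I[1,5], I[4,4], I[4,5].
μ_θ-semistable layers: μ^(1)=10; μ^(2)=7; μ^(3)=1; μ^(4)=-2; μ^(5)=-8

((0, 0, 0, 1, 0); (0, 2, 0, 0, 0); (0, 1, 1, 1, 1); (0, 0, 0, 1, 1); (3, 0, 0, 0, 0))


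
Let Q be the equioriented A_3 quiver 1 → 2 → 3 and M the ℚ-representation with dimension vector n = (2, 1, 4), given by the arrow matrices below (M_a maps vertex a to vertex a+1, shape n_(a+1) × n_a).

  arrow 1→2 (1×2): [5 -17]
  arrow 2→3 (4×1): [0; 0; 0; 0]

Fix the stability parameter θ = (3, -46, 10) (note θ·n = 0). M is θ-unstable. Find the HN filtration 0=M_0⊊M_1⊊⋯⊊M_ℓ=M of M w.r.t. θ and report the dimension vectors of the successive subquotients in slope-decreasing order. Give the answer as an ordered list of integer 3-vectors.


Via rank(M_{q-1}∘⋯∘M_p): M ≅ I[1,1], I[1,2], I[3,3]^4.
μ_θ-semistable layers: μ^(1)=10; μ^(2)=3; μ^(3)=-43/2

((0, 0, 4); (1, 0, 0); (1, 1, 0))


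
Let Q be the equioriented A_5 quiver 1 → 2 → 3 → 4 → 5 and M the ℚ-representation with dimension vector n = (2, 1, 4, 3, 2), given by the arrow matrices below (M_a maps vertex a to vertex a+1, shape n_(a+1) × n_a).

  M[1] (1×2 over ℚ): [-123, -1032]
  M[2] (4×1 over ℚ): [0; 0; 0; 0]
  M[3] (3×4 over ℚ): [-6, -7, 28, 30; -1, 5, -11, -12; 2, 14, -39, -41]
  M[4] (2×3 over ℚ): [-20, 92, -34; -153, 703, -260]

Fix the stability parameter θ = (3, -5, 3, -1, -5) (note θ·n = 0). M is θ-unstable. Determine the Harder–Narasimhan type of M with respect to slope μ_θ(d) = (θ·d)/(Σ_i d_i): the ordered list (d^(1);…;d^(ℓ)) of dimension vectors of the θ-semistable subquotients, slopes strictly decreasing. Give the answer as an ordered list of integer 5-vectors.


Barcode: M ≅ I[1,1], I[1,2], I[3,3], I[3,4], I[3,5]^2. HN layers by μ_θ (3 steps, strictly decreasing):
  μ^(1)=3; μ^(2)=1; μ^(3)=-1

((1, 0, 1, 0, 0); (0, 0, 1, 1, 0); (1, 1, 2, 2, 2))


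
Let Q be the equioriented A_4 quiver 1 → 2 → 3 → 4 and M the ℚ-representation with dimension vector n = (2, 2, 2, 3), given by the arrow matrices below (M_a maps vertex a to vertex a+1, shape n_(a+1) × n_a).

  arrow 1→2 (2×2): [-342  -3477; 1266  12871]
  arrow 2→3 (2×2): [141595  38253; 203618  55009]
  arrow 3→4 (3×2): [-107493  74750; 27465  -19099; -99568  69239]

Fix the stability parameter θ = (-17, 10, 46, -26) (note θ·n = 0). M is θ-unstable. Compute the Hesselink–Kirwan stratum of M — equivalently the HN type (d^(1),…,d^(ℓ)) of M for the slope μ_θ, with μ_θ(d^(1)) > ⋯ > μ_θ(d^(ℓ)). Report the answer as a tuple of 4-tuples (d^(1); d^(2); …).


Interval decomposition of M: I[1,1], I[1,4], I[2,4], I[4,4].
HN type (ℓ=3): μ^(1)=10; μ^(2)=-17; μ^(3)=-26

((0, 2, 2, 2); (2, 0, 0, 0); (0, 0, 0, 1))


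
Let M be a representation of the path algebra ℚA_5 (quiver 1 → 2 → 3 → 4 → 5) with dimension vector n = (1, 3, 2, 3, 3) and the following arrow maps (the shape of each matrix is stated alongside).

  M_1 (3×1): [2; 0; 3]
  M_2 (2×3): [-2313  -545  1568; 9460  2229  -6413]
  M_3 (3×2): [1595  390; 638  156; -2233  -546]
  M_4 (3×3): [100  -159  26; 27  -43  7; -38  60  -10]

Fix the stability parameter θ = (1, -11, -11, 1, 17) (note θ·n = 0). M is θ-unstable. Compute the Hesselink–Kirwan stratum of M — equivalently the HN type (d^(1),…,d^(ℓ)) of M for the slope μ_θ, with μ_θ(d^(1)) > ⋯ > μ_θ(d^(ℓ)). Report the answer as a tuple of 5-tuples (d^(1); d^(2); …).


Barcode: M ≅ I[1,3], I[2,2], I[2,4], I[4,5]^2, I[5,5]. HN layers by μ_θ (4 steps, strictly decreasing):
  μ^(1)=17; μ^(2)=1; μ^(3)=-7; μ^(4)=-11

((0, 0, 0, 0, 3); (0, 0, 0, 3, 0); (1, 1, 1, 0, 0); (0, 2, 1, 0, 0))


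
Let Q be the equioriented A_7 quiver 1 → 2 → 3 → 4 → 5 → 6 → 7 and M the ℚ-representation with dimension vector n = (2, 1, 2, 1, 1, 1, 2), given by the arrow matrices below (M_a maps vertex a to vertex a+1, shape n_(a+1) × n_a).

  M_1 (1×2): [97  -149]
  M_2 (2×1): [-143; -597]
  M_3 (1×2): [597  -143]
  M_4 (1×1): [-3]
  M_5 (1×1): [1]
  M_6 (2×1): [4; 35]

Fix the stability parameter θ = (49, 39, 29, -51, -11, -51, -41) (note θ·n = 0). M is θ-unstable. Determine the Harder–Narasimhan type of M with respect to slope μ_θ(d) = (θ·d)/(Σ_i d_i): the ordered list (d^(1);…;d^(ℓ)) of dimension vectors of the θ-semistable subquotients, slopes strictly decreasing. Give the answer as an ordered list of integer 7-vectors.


Interval decomposition of M: I[1,1], I[1,3], I[3,7], I[7,7].
HN type (ℓ=4): μ^(1)=49; μ^(2)=39; μ^(3)=-25; μ^(4)=-41

((1, 0, 0, 0, 0, 0, 0); (1, 1, 1, 0, 0, 0, 0); (0, 0, 1, 1, 1, 1, 1); (0, 0, 0, 0, 0, 0, 1))


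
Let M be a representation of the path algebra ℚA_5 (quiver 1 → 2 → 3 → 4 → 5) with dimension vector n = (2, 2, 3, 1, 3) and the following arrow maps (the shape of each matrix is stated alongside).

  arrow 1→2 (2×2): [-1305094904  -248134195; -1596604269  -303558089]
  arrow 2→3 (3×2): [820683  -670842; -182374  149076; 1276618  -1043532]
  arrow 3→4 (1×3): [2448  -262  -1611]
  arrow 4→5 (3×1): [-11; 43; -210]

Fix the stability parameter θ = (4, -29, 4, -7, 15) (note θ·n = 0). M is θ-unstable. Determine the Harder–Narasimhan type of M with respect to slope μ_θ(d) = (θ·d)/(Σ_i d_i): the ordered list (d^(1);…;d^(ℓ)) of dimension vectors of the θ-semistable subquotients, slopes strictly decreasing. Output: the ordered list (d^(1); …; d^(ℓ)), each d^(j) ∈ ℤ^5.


Interval decomposition of M: I[1,2], I[1,5], I[3,3]^2, I[5,5]^2.
HN type (ℓ=4): μ^(1)=15; μ^(2)=4; μ^(3)=-3/2; μ^(4)=-25/2

((0, 0, 0, 0, 3); (0, 0, 2, 0, 0); (0, 0, 1, 1, 0); (2, 2, 0, 0, 0))


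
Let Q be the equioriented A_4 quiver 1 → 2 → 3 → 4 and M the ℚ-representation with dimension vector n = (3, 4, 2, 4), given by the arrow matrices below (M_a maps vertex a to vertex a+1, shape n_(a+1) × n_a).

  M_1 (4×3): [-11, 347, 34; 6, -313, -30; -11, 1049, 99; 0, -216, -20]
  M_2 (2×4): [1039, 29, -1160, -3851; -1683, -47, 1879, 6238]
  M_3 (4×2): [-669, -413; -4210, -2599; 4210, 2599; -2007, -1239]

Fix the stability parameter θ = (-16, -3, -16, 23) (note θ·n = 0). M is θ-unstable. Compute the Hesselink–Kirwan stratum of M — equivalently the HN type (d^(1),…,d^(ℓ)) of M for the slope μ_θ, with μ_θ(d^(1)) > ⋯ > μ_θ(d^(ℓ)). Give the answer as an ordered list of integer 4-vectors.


Barcode: M ≅ I[1,2], I[1,4]^2, I[2,2], I[4,4]^2. HN layers by μ_θ (4 steps, strictly decreasing):
  μ^(1)=23; μ^(2)=-3; μ^(3)=-19/2; μ^(4)=-16

((0, 0, 0, 4); (0, 2, 0, 0); (0, 2, 2, 0); (3, 0, 0, 0))


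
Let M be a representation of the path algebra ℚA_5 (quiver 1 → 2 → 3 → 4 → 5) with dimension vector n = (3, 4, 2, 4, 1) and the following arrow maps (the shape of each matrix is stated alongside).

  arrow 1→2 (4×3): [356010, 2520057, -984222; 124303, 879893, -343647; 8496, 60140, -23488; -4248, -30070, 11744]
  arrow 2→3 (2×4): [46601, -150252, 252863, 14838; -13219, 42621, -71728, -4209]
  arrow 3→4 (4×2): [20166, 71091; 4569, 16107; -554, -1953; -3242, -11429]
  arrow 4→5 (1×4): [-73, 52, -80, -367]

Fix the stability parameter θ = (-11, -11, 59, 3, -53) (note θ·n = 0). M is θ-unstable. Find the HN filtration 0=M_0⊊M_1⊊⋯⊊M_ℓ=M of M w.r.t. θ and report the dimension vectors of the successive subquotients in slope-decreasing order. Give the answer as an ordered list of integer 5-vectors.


Via rank(M_{q-1}∘⋯∘M_p): M ≅ I[1,1], I[1,4], I[1,5], I[2,2]^2, I[4,4]^2.
μ_θ-semistable layers: μ^(1)=31; μ^(2)=3; μ^(3)=-11

((0, 0, 1, 1, 0); (0, 0, 1, 3, 1); (3, 4, 0, 0, 0))


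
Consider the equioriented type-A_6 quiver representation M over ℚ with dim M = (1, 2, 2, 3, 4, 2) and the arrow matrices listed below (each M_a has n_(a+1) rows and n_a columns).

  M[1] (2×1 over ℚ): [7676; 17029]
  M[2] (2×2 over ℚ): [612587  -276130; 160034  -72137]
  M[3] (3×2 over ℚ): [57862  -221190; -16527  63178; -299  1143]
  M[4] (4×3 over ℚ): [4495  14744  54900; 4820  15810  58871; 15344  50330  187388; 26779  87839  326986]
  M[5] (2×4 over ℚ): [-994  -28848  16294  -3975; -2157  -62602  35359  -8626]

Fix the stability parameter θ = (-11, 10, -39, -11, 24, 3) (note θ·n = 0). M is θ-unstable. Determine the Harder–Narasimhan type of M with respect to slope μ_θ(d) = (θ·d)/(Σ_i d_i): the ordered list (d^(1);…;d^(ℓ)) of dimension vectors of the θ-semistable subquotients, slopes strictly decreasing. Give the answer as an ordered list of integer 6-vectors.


Via rank(M_{q-1}∘⋯∘M_p): M ≅ I[1,5], I[2,6], I[4,6], I[5,5].
μ_θ-semistable layers: μ^(1)=24; μ^(2)=27/2; μ^(3)=-11; μ^(4)=-40/3; μ^(5)=-29/2

((0, 0, 0, 0, 2, 0); (0, 0, 0, 0, 2, 2); (0, 0, 0, 3, 0, 0); (1, 1, 1, 0, 0, 0); (0, 1, 1, 0, 0, 0))


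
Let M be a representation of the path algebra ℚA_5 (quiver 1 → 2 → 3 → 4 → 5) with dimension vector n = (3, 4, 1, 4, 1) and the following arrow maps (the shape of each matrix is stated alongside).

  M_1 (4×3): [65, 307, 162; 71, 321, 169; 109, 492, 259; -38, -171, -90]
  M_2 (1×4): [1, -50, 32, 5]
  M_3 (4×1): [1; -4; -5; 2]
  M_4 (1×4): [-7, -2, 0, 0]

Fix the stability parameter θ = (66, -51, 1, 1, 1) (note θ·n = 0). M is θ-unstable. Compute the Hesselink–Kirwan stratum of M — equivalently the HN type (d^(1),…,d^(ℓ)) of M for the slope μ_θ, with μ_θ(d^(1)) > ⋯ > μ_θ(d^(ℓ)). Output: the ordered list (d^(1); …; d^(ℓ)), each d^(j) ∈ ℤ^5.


Via rank(M_{q-1}∘⋯∘M_p): M ≅ I[1,2]^2, I[1,5], I[2,2], I[4,4]^3.
μ_θ-semistable layers: μ^(1)=15/2; μ^(2)=18/5; μ^(3)=1; μ^(4)=-51

((2, 2, 0, 0, 0); (1, 1, 1, 1, 1); (0, 0, 0, 3, 0); (0, 1, 0, 0, 0))


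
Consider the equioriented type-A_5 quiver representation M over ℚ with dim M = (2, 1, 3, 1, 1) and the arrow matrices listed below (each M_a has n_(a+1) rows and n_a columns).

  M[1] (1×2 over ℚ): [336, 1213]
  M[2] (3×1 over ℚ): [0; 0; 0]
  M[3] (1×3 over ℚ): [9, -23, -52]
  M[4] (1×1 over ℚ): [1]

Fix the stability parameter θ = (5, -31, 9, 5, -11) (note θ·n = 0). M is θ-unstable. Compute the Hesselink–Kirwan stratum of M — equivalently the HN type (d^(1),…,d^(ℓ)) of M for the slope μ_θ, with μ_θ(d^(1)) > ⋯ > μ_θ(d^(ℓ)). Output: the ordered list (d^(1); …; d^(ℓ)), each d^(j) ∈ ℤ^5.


Barcode: M ≅ I[1,1], I[1,2], I[3,3]^2, I[3,5]. HN layers by μ_θ (4 steps, strictly decreasing):
  μ^(1)=9; μ^(2)=5; μ^(3)=1; μ^(4)=-13

((0, 0, 2, 0, 0); (1, 0, 0, 0, 0); (0, 0, 1, 1, 1); (1, 1, 0, 0, 0))


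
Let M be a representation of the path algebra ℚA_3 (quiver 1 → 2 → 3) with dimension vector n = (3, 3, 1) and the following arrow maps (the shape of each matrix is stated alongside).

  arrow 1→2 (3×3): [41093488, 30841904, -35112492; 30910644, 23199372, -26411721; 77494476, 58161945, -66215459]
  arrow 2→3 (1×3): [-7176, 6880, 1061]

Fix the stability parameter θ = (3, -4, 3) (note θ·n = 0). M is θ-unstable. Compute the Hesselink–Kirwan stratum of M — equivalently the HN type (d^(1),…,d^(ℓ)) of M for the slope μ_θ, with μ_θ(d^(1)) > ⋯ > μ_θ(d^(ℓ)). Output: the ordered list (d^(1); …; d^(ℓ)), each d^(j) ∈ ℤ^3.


Interval decomposition of M: I[1,1], I[1,2], I[1,3], I[2,2].
HN type (ℓ=3): μ^(1)=3; μ^(2)=-1/2; μ^(3)=-4

((1, 0, 1); (2, 2, 0); (0, 1, 0))


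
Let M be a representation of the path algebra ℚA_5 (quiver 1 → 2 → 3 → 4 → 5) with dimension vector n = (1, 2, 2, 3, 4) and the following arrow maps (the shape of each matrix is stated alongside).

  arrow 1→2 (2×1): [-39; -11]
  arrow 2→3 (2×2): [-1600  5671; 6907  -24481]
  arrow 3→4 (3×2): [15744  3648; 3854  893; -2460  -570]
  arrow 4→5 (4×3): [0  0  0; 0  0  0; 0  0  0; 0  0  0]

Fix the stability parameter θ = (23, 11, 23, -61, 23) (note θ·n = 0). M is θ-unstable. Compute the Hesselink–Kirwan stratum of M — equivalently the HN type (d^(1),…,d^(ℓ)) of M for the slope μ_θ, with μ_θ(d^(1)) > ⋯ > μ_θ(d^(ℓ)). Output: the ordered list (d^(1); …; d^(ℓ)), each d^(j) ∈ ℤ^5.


Interval decomposition of M: I[1,3], I[2,4], I[4,4]^2, I[5,5]^4.
HN type (ℓ=4): μ^(1)=23; μ^(2)=17; μ^(3)=-9; μ^(4)=-61

((0, 0, 1, 0, 4); (1, 1, 0, 0, 0); (0, 1, 1, 1, 0); (0, 0, 0, 2, 0))


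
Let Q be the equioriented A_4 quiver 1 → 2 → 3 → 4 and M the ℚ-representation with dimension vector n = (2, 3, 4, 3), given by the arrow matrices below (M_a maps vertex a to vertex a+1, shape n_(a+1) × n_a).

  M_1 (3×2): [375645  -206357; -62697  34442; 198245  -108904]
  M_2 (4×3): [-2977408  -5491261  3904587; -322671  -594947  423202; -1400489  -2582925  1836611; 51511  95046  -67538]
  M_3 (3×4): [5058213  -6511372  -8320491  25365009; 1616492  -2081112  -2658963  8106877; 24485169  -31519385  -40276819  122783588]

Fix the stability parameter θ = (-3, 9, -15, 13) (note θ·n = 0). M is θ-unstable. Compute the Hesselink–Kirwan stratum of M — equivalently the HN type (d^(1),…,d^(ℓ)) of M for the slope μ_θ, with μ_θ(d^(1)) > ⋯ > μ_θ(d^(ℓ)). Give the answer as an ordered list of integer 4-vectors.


Interval decomposition of M: I[1,4]^2, I[2,4], I[3,3].
HN type (ℓ=3): μ^(1)=13; μ^(2)=-3; μ^(3)=-15

((0, 0, 0, 3); (2, 3, 3, 0); (0, 0, 1, 0))


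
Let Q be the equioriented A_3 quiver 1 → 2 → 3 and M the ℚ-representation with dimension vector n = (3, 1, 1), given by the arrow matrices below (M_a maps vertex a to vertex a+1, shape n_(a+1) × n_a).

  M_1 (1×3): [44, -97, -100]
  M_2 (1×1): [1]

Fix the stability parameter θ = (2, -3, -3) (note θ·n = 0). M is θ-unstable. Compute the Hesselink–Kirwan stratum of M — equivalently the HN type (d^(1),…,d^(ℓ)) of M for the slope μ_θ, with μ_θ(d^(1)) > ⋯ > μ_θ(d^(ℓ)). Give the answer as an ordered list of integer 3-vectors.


Interval decomposition of M: I[1,1]^2, I[1,3].
HN type (ℓ=2): μ^(1)=2; μ^(2)=-4/3

((2, 0, 0); (1, 1, 1))


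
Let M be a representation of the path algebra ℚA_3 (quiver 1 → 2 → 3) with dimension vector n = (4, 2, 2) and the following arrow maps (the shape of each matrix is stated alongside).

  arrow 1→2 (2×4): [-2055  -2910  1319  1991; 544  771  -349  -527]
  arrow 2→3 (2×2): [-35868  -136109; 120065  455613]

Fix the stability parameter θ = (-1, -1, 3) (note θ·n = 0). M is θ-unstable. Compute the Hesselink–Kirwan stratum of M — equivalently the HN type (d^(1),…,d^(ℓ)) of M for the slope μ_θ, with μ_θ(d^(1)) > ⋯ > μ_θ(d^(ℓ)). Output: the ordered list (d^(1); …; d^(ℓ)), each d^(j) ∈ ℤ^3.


Via rank(M_{q-1}∘⋯∘M_p): M ≅ I[1,1]^2, I[1,3]^2.
μ_θ-semistable layers: μ^(1)=3; μ^(2)=-1

((0, 0, 2); (4, 2, 0))


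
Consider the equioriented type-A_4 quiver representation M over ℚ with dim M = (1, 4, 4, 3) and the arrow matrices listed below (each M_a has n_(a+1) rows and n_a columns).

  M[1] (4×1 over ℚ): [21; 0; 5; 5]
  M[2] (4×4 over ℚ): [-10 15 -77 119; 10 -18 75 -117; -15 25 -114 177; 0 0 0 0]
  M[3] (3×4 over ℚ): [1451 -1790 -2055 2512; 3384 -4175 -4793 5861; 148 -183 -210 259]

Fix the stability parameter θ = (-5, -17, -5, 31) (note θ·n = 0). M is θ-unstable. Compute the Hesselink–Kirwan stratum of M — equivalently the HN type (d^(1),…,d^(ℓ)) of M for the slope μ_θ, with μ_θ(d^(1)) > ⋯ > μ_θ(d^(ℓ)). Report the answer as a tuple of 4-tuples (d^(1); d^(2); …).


Barcode: M ≅ I[1,2], I[2,4]^3, I[3,3]. HN layers by μ_θ (4 steps, strictly decreasing):
  μ^(1)=31; μ^(2)=-5; μ^(3)=-11; μ^(4)=-17

((0, 0, 0, 3); (0, 0, 4, 0); (1, 1, 0, 0); (0, 3, 0, 0))


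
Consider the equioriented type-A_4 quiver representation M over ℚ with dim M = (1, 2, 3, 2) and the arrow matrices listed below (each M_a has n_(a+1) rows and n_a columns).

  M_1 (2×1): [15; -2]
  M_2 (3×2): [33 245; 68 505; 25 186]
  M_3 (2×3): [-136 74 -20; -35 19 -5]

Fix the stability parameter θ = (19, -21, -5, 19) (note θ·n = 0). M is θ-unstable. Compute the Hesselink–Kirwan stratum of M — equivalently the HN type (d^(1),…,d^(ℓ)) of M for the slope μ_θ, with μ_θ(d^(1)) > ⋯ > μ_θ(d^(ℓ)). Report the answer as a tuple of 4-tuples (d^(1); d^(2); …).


Barcode: M ≅ I[1,3], I[2,4], I[3,4]. HN layers by μ_θ (4 steps, strictly decreasing):
  μ^(1)=19; μ^(2)=-7/3; μ^(3)=-5; μ^(4)=-21

((0, 0, 0, 2); (1, 1, 1, 0); (0, 0, 2, 0); (0, 1, 0, 0))


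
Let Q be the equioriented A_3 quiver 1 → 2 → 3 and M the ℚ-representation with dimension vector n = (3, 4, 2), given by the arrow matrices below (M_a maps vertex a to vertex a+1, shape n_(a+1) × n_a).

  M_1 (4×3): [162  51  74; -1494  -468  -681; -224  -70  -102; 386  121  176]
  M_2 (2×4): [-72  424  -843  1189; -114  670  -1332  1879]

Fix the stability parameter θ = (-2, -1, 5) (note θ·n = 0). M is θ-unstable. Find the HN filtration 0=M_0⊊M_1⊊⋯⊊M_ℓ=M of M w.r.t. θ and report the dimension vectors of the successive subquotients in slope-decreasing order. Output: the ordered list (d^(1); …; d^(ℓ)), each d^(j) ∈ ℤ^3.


Barcode: M ≅ I[1,1], I[1,2], I[1,3], I[2,2], I[2,3]. HN layers by μ_θ (3 steps, strictly decreasing):
  μ^(1)=5; μ^(2)=-1; μ^(3)=-2

((0, 0, 2); (0, 4, 0); (3, 0, 0))


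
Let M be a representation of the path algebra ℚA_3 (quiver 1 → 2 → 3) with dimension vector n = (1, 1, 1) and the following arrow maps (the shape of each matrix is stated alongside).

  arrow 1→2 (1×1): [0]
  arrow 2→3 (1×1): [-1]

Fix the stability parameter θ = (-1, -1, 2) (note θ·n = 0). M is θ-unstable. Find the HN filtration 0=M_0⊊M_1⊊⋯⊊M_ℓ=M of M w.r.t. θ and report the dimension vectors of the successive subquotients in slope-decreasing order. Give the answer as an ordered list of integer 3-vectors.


Barcode: M ≅ I[1,1], I[2,3]. HN layers by μ_θ (2 steps, strictly decreasing):
  μ^(1)=2; μ^(2)=-1

((0, 0, 1); (1, 1, 0))


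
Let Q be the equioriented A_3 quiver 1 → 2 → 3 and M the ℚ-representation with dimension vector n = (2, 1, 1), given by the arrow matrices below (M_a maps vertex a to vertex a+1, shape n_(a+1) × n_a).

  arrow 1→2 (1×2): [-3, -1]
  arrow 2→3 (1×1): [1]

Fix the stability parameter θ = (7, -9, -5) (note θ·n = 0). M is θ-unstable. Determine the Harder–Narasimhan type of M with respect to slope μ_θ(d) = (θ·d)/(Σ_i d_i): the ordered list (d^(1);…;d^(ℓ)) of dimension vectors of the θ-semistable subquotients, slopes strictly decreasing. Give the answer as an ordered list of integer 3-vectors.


Barcode: M ≅ I[1,1], I[1,3]. HN layers by μ_θ (2 steps, strictly decreasing):
  μ^(1)=7; μ^(2)=-7/3

((1, 0, 0); (1, 1, 1))


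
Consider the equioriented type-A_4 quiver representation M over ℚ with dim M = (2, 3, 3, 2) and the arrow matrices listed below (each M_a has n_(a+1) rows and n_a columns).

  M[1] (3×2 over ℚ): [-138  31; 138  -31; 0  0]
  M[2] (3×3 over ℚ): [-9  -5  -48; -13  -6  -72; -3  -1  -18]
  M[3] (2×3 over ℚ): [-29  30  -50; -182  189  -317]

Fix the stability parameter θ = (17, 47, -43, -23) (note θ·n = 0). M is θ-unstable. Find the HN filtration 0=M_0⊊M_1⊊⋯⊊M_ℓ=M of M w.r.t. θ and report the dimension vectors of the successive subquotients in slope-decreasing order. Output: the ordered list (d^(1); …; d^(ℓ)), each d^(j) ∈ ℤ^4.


Interval decomposition of M: I[1,1], I[1,4], I[2,3], I[2,4].
HN type (ℓ=4): μ^(1)=17; μ^(2)=2; μ^(3)=-1/2; μ^(4)=-19/3

((1, 0, 0, 0); (0, 1, 1, 0); (1, 1, 1, 1); (0, 1, 1, 1))


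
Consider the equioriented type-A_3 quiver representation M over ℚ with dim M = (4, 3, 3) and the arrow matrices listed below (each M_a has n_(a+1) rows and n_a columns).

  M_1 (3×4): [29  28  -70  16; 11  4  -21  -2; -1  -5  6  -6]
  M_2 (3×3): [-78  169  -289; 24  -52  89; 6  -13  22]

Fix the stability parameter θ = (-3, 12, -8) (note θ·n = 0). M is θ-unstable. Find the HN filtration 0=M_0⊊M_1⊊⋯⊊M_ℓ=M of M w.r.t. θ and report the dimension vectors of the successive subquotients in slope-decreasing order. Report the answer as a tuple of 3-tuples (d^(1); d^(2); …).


Interval decomposition of M: I[1,1], I[1,2], I[1,3]^2, I[3,3].
HN type (ℓ=4): μ^(1)=12; μ^(2)=2; μ^(3)=-3; μ^(4)=-8

((0, 1, 0); (0, 2, 2); (4, 0, 0); (0, 0, 1))


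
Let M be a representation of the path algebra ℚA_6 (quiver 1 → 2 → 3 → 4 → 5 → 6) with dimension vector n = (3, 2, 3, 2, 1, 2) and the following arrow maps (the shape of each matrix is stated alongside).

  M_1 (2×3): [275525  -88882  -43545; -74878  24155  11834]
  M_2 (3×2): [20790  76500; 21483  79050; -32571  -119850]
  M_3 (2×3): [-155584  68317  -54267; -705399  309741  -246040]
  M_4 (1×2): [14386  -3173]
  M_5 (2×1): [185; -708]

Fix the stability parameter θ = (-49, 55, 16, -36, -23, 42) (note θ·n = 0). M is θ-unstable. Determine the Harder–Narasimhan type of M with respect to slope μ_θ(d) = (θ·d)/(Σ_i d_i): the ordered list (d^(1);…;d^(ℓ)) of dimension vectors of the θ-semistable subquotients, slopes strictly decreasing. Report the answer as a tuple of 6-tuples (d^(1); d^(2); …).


Interval decomposition of M: I[1,1], I[1,2], I[1,6], I[3,3], I[3,4], I[6,6].
HN type (ℓ=6): μ^(1)=55; μ^(2)=42; μ^(3)=16; μ^(4)=3; μ^(5)=-10; μ^(6)=-49

((0, 1, 0, 0, 0, 0); (0, 0, 0, 0, 0, 2); (0, 0, 1, 0, 0, 0); (0, 1, 1, 1, 1, 0); (0, 0, 1, 1, 0, 0); (3, 0, 0, 0, 0, 0))


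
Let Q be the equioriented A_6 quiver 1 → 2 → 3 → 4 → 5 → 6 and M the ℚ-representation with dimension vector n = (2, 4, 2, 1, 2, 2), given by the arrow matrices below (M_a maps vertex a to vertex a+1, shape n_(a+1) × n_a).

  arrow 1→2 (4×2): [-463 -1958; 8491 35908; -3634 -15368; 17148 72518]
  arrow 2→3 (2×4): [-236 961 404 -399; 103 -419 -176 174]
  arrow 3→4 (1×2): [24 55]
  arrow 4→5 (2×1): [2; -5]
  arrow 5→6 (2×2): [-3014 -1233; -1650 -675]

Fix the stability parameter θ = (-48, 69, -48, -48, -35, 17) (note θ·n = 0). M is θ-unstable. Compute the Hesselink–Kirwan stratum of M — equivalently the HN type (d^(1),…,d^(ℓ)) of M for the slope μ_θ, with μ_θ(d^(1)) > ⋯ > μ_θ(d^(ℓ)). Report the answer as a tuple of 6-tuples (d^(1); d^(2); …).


Via rank(M_{q-1}∘⋯∘M_p): M ≅ I[1,3], I[1,6], I[2,2]^2, I[5,5], I[6,6].
μ_θ-semistable layers: μ^(1)=69; μ^(2)=17; μ^(3)=21/2; μ^(4)=-31/2; μ^(5)=-35; μ^(6)=-48

((0, 2, 0, 0, 0, 0); (0, 0, 0, 0, 0, 2); (0, 1, 1, 0, 0, 0); (0, 1, 1, 1, 1, 0); (0, 0, 0, 0, 1, 0); (2, 0, 0, 0, 0, 0))


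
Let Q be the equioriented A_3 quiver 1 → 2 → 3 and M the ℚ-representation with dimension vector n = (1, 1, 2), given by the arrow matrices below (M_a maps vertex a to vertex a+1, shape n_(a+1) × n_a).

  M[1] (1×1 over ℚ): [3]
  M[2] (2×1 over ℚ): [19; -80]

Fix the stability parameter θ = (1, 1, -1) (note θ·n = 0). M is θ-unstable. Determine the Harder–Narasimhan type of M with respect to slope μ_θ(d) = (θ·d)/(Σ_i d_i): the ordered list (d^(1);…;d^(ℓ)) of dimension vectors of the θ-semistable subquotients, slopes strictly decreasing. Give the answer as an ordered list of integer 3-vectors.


Barcode: M ≅ I[1,3], I[3,3]. HN layers by μ_θ (2 steps, strictly decreasing):
  μ^(1)=1/3; μ^(2)=-1

((1, 1, 1); (0, 0, 1))


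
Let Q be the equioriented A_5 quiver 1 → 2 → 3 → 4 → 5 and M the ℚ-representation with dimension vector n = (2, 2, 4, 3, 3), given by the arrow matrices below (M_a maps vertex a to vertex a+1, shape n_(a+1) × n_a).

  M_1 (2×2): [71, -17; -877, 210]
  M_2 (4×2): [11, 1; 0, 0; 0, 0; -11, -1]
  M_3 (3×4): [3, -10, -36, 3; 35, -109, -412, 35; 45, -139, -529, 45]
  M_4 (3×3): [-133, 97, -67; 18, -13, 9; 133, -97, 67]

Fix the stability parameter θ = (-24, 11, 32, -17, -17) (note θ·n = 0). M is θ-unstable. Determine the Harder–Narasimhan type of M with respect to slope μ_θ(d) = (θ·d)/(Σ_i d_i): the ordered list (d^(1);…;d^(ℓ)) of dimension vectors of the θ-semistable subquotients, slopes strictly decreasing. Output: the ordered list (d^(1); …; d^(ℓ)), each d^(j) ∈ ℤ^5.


Barcode: M ≅ I[1,2], I[1,3], I[3,4], I[3,5]^2, I[5,5]. HN layers by μ_θ (6 steps, strictly decreasing):
  μ^(1)=32; μ^(2)=11; μ^(3)=15/2; μ^(4)=-2/3; μ^(5)=-17; μ^(6)=-24

((0, 0, 1, 0, 0); (0, 2, 0, 0, 0); (0, 0, 1, 1, 0); (0, 0, 2, 2, 2); (0, 0, 0, 0, 1); (2, 0, 0, 0, 0))


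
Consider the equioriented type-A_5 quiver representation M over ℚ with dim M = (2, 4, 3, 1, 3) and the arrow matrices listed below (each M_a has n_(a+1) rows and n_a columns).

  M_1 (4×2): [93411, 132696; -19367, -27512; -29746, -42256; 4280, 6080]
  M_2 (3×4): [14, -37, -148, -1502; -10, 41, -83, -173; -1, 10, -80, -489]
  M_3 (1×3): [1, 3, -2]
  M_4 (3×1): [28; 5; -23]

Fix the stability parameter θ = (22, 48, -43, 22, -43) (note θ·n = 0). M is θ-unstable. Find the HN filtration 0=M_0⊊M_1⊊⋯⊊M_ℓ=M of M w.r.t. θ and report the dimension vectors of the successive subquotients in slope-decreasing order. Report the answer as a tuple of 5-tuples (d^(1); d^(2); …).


Barcode: M ≅ I[1,1], I[1,5], I[2,2], I[2,3]^2, I[5,5]^2. HN layers by μ_θ (5 steps, strictly decreasing):
  μ^(1)=48; μ^(2)=22; μ^(3)=5/2; μ^(4)=6/5; μ^(5)=-43

((0, 1, 0, 0, 0); (1, 0, 0, 0, 0); (0, 2, 2, 0, 0); (1, 1, 1, 1, 1); (0, 0, 0, 0, 2))
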